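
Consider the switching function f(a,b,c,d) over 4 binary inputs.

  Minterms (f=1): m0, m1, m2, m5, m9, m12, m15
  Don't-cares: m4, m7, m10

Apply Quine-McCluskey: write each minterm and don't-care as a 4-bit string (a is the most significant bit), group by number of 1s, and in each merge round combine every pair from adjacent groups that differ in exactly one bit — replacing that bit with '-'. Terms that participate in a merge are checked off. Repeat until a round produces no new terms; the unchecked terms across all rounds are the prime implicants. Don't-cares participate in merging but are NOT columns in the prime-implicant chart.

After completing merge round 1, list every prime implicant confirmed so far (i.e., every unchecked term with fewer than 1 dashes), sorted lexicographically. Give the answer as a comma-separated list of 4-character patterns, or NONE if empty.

NONE

[col 0] 0000*, 0001*, 0010*, 0100*, 0101*, 0111*, 1001*, 1010*, 1100*, 1111*
[col 1] -001, -010, -100, -111, 0-00*, 0-01*, 00-0, 000-*, 01-1, 010-*
[col 2] 0-0-
Prime implicants: -001, -010, -100, -111, 0-0-, 00-0, 01-1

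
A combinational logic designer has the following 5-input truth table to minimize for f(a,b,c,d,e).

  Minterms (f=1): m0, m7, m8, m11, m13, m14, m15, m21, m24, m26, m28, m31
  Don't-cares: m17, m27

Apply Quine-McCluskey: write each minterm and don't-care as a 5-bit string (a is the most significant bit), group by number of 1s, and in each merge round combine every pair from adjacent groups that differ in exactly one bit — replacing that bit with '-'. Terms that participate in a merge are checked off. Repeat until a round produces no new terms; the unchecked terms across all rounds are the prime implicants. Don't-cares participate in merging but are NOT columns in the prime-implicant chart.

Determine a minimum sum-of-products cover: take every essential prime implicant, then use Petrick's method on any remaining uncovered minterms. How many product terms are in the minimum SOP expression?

8

[col 0] 00000*, 00111*, 01000*, 01011*, 01101*, 01110*, 01111*, 10001*, 10101*, 11000*, 11010*, 11011*, 11100*, 11111*
[col 1] -1000, -1011*, -1111*, 0-000, 0-111, 01-11*, 011-1, 0111-, 10-01, 11-00, 11-11*, 110-0, 1101-
[col 2] -1-11
Prime implicants: -1-11, -1000, 0-000, 0-111, 011-1, 0111-, 10-01, 11-00, 110-0, 1101-
PI chart (minterm → PIs covering it):
  0 | 0-000  (sole → essential)
  7 | 0-111  (sole → essential)
  8 | -1000,0-000
  11 | -1-11  (sole → essential)
  13 | 011-1  (sole → essential)
  14 | 0111-  (sole → essential)
  15 | -1-11,0-111,011-1,0111-
  21 | 10-01  (sole → essential)
  24 | -1000,11-00,110-0
  26 | 110-0,1101-
  28 | 11-00  (sole → essential)
  31 | -1-11  (sole → essential)
Essential prime implicants: -1-11, 0-000, 0-111, 011-1, 0111-, 10-01, 11-00
Petrick residual → 110-0
Minimum SOP uses 8 PIs: bde + a'c'd'e' + a'cde + a'bce + a'bcd + ab'd'e + abd'e' + abc'e'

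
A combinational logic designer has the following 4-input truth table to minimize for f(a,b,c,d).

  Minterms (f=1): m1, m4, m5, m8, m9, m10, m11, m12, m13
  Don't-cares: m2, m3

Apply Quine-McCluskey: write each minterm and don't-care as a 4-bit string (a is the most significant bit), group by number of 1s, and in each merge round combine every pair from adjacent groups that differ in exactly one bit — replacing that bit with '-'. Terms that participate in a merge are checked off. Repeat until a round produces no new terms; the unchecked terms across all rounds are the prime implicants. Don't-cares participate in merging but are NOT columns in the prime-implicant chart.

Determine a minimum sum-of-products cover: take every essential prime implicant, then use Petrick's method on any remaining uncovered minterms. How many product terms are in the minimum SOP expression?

[col 0] 0001*, 0010*, 0011*, 0100*, 0101*, 1000*, 1001*, 1010*, 1011*, 1100*, 1101*
[col 1] -001*, -010*, -011*, -100*, -101*, 0-01*, 00-1*, 001-*, 010-*, 1-00*, 1-01*, 10-0*, 10-1*, 100-*, 101-*, 110-*
[col 2] --01, -0-1, -01-, -10-, 1-0-, 10--
Prime implicants: --01, -0-1, -01-, -10-, 1-0-, 10--
PI chart (minterm → PIs covering it):
  1 | --01,-0-1
  4 | -10-  (sole → essential)
  5 | --01,-10-
  8 | 1-0-,10--
  9 | --01,-0-1,1-0-,10--
  10 | -01-,10--
  11 | -0-1,-01-,10--
  12 | -10-,1-0-
  13 | --01,-10-,1-0-
Essential prime implicants: -10-
Petrick residual → --01, 10--
Minimum SOP uses 3 PIs: c'd + bc' + ab'

3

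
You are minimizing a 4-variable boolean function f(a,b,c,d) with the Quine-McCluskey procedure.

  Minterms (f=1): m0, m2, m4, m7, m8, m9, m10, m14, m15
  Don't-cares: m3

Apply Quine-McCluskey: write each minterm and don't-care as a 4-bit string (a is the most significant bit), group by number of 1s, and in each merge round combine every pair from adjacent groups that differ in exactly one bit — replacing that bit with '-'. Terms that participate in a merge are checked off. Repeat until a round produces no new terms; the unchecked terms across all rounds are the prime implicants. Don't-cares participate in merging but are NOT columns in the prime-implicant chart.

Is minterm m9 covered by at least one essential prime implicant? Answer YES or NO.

YES

size-2^0 implicants → 0000(✓)  0010(✓)  0011(✓)  0100(✓)  0111(✓)  1000(✓)  1001(✓)  1010(✓)  1110(✓)  1111(✓)
size-2^1 implicants → -000(✓)  -010(✓)  -111  0-00  0-11  00-0(✓)  001-  1-10  10-0(✓)  100-  111-
size-2^2 implicants → -0-0
Unchecked terms (primes): -0-0, -111, 0-00, 0-11, 001-, 1-10, 100-, 111-
Minterm coverage:
  m0 ⊆ -0-0,0-00
  m2 ⊆ -0-0,001-
  m4 ⊆ 0-00 [E]
  m7 ⊆ -111,0-11
  m8 ⊆ -0-0,100-
  m9 ⊆ 100- [E]
  m10 ⊆ -0-0,1-10
  m14 ⊆ 1-10,111-
  m15 ⊆ -111,111-
E = {0-00, 100-}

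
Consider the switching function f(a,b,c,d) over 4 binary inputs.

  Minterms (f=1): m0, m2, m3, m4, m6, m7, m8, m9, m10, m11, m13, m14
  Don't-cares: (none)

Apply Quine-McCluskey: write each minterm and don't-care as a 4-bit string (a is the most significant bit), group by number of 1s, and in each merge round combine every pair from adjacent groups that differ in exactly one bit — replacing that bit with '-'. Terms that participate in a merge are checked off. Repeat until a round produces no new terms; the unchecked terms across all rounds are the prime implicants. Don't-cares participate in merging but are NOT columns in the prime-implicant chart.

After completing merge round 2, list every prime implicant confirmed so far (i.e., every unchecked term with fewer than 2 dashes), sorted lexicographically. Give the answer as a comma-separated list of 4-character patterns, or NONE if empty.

Round 0: 0000✓ 0010✓ 0011✓ 0100✓ 0110✓ 0111✓ 1000✓ 1001✓ 1010✓ 1011✓ 1101✓ 1110✓
Round 1: -000✓ -010✓ -011✓ -110✓ 0-00✓ 0-10✓ 0-11✓ 00-0✓ 001-✓ 01-0✓ 011-✓ 1-01 1-10✓ 10-0✓ 10-1✓ 100-✓ 101-✓
Round 2: --10 -0-0 -01- 0--0 0-1- 10--
PIs = {--10, -0-0, -01-, 0--0, 0-1-, 1-01, 10--}

1-01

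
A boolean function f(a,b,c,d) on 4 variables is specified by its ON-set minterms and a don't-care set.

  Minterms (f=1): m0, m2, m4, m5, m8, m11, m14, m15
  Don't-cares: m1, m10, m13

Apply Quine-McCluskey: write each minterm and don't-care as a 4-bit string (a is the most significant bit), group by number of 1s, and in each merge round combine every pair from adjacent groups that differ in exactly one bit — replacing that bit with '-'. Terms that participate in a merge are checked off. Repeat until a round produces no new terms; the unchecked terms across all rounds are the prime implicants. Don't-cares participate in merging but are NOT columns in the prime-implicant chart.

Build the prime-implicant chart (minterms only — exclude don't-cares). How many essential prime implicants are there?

3

[col 0] 0000*, 0001*, 0010*, 0100*, 0101*, 1000*, 1010*, 1011*, 1101*, 1110*, 1111*
[col 1] -000*, -010*, -101, 0-00*, 0-01*, 00-0*, 000-*, 010-*, 1-10*, 1-11*, 10-0*, 101-*, 11-1, 111-*
[col 2] -0-0, 0-0-, 1-1-
Prime implicants: -0-0, -101, 0-0-, 1-1-, 11-1
PI chart (minterm → PIs covering it):
  0 | -0-0,0-0-
  2 | -0-0  (sole → essential)
  4 | 0-0-  (sole → essential)
  5 | -101,0-0-
  8 | -0-0  (sole → essential)
  11 | 1-1-  (sole → essential)
  14 | 1-1-  (sole → essential)
  15 | 1-1-,11-1
Essential prime implicants: -0-0, 0-0-, 1-1-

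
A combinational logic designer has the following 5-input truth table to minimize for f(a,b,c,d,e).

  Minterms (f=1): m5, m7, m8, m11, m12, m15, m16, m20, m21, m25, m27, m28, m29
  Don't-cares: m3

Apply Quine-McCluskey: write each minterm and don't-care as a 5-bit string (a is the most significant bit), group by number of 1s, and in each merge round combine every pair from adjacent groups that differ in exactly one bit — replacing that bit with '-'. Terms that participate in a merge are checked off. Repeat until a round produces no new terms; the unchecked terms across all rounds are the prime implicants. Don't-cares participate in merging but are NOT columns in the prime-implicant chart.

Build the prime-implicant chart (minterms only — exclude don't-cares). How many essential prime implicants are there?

3

size-2^0 implicants → 00011(✓)  00101(✓)  00111(✓)  01000(✓)  01011(✓)  01100(✓)  01111(✓)  10000(✓)  10100(✓)  10101(✓)  11001(✓)  11011(✓)  11100(✓)  11101(✓)
size-2^1 implicants → -0101  -1011  -1100  0-011(✓)  0-111(✓)  00-11(✓)  001-1  01-00  01-11(✓)  1-100(✓)  1-101(✓)  10-00  1010-(✓)  11-01  110-1  1110-(✓)
size-2^2 implicants → 0--11  1-10-
Unchecked terms (primes): -0101, -1011, -1100, 0--11, 001-1, 01-00, 1-10-, 10-00, 11-01, 110-1
Minterm coverage:
  m5 ⊆ -0101,001-1
  m7 ⊆ 0--11,001-1
  m8 ⊆ 01-00 [E]
  m11 ⊆ -1011,0--11
  m12 ⊆ -1100,01-00
  m15 ⊆ 0--11 [E]
  m16 ⊆ 10-00 [E]
  m20 ⊆ 1-10-,10-00
  m21 ⊆ -0101,1-10-
  m25 ⊆ 11-01,110-1
  m27 ⊆ -1011,110-1
  m28 ⊆ -1100,1-10-
  m29 ⊆ 1-10-,11-01
E = {0--11, 01-00, 10-00}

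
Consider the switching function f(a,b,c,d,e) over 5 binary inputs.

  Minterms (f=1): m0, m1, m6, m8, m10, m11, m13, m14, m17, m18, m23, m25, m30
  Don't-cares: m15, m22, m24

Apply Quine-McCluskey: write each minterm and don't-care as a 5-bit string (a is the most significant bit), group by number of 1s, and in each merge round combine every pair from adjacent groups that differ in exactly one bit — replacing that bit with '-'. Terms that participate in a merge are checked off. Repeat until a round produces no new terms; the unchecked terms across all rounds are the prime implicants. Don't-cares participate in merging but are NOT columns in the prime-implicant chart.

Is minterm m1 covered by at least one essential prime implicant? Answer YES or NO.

NO

[col 0] 00000*, 00001*, 00110*, 01000*, 01010*, 01011*, 01101*, 01110*, 01111*, 10001*, 10010*, 10110*, 10111*, 11000*, 11001*, 11110*
[col 1] -0001, -0110*, -1000, -1110*, 0-000, 0-110*, 0000-, 01-10*, 01-11*, 010-0, 0101-*, 011-1, 0111-*, 1-001, 1-110*, 10-10, 1011-, 1100-
[col 2] --110, 01-1-
Prime implicants: --110, -0001, -1000, 0-000, 0000-, 01-1-, 010-0, 011-1, 1-001, 10-10, 1011-, 1100-
PI chart (minterm → PIs covering it):
  0 | 0-000,0000-
  1 | -0001,0000-
  6 | --110  (sole → essential)
  8 | -1000,0-000,010-0
  10 | 01-1-,010-0
  11 | 01-1-  (sole → essential)
  13 | 011-1  (sole → essential)
  14 | --110,01-1-
  17 | -0001,1-001
  18 | 10-10  (sole → essential)
  23 | 1011-  (sole → essential)
  25 | 1-001,1100-
  30 | --110  (sole → essential)
Essential prime implicants: --110, 01-1-, 011-1, 10-10, 1011-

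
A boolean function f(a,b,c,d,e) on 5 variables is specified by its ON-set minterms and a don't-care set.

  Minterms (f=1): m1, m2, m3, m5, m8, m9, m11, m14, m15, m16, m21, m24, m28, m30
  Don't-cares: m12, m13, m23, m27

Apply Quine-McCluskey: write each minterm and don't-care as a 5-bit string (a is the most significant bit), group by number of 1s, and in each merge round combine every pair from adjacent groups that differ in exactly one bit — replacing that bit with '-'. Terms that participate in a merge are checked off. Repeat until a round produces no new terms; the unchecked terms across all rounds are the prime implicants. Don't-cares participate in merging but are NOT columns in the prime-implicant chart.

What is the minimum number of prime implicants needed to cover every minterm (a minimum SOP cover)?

Round 0: 00001✓ 00010✓ 00011✓ 00101✓ 01000✓ 01001✓ 01011✓ 01100✓ 01101✓ 01110✓ 01111✓ 10000✓ 10101✓ 10111✓ 11000✓ 11011✓ 11100✓ 11110✓
Round 1: -0101 -1000✓ -1011 -1100✓ -1110✓ 0-001✓ 0-011✓ 0-101✓ 00-01✓ 000-1✓ 0001- 01-00✓ 01-01✓ 01-11✓ 010-1✓ 0100-✓ 011-0✓ 011-1✓ 0110-✓ 0111-✓ 1-000 101-1 11-00✓ 111-0✓
Round 2: -1-00 -11-0 0--01 0-0-1 01--1 01-0- 011--
PIs = {-0101, -1-00, -1011, -11-0, 0--01, 0-0-1, 0001-, 01--1, 01-0-, 011--, 1-000, 101-1}
Coverage chart:
  m1: 0--01,0-0-1
  m2: 0001- ←essential
  m3: 0-0-1,0001-
  m5: -0101,0--01
  m8: -1-00,01-0-
  m9: 0--01,0-0-1,01--1,01-0-
  m11: -1011,0-0-1,01--1
  m14: -11-0,011--
  m15: 01--1,011--
  m16: 1-000 ←essential
  m21: -0101,101-1
  m24: -1-00,1-000
  m28: -1-00,-11-0
  m30: -11-0 ←essential
Essential: -11-0, 0001-, 1-000
Petrick residual → -0101, -1-00, 0--01, 01--1
Min cover (7 terms): b'cd'e + bd'e' + bce' + a'd'e + a'b'c'd + a'be + ac'd'e'

7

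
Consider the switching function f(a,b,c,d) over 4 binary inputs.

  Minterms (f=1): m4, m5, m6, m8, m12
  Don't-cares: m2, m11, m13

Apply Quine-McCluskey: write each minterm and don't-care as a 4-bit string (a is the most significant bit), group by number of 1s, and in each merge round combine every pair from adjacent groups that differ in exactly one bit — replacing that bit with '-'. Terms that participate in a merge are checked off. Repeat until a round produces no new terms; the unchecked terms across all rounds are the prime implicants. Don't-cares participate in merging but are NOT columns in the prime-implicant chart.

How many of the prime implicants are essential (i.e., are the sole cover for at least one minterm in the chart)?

2

size-2^0 implicants → 0010(✓)  0100(✓)  0101(✓)  0110(✓)  1000(✓)  1011  1100(✓)  1101(✓)
size-2^1 implicants → -100(✓)  -101(✓)  0-10  01-0  010-(✓)  1-00  110-(✓)
size-2^2 implicants → -10-
Unchecked terms (primes): -10-, 0-10, 01-0, 1-00, 1011
Minterm coverage:
  m4 ⊆ -10-,01-0
  m5 ⊆ -10- [E]
  m6 ⊆ 0-10,01-0
  m8 ⊆ 1-00 [E]
  m12 ⊆ -10-,1-00
E = {-10-, 1-00}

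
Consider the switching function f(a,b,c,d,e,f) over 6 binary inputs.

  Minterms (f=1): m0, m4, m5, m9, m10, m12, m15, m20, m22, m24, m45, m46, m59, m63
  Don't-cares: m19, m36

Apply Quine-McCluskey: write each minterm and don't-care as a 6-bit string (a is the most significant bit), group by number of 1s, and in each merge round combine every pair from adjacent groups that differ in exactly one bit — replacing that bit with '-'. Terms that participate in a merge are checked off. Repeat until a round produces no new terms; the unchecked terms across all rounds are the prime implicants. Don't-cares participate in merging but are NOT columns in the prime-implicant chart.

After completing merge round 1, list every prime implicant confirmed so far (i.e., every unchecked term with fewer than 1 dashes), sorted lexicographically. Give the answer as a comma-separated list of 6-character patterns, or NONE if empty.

Round 0: 000000✓ 000100✓ 000101✓ 001001 001010 001100✓ 001111 010011 010100✓ 010110✓ 011000 100100✓ 101101 101110 111011✓ 111111✓
Round 1: -00100 0-0100 00-100 000-00 00010- 0101-0 111-11
PIs = {-00100, 0-0100, 00-100, 000-00, 00010-, 001001, 001010, 001111, 010011, 0101-0, 011000, 101101, 101110, 111-11}

001001, 001010, 001111, 010011, 011000, 101101, 101110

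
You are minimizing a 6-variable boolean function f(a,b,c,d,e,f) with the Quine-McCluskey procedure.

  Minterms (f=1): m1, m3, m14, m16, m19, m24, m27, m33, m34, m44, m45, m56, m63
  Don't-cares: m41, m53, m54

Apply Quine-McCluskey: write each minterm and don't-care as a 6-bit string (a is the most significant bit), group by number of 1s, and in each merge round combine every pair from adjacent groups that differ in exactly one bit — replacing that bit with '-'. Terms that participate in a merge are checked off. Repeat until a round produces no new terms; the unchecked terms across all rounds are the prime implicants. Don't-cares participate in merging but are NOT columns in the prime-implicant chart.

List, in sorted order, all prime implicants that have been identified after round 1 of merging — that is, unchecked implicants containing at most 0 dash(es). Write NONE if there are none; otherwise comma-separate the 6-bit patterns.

Round 0: 000001✓ 000011✓ 001110 010000✓ 010011✓ 011000✓ 011011✓ 100001✓ 100010 101001✓ 101100✓ 101101✓ 110101 110110 111000✓ 111111
Round 1: -00001 -11000 0-0011 0000-1 01-000 01-011 10-001 101-01 10110-
PIs = {-00001, -11000, 0-0011, 0000-1, 001110, 01-000, 01-011, 10-001, 100010, 101-01, 10110-, 110101, 110110, 111111}

001110, 100010, 110101, 110110, 111111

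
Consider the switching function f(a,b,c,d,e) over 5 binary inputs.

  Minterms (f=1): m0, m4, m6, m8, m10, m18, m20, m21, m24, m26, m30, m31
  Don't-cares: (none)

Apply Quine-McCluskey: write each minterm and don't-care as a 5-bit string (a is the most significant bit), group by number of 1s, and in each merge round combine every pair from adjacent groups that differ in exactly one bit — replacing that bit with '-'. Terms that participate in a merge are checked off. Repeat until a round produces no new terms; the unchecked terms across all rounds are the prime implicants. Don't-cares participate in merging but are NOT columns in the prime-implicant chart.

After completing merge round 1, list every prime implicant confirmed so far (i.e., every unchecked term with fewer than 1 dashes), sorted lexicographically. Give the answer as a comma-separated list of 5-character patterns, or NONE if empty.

Round 0: 00000✓ 00100✓ 00110✓ 01000✓ 01010✓ 10010✓ 10100✓ 10101✓ 11000✓ 11010✓ 11110✓ 11111✓
Round 1: -0100 -1000✓ -1010✓ 0-000 00-00 001-0 010-0✓ 1-010 1010- 11-10 110-0✓ 1111-
Round 2: -10-0
PIs = {-0100, -10-0, 0-000, 00-00, 001-0, 1-010, 1010-, 11-10, 1111-}

NONE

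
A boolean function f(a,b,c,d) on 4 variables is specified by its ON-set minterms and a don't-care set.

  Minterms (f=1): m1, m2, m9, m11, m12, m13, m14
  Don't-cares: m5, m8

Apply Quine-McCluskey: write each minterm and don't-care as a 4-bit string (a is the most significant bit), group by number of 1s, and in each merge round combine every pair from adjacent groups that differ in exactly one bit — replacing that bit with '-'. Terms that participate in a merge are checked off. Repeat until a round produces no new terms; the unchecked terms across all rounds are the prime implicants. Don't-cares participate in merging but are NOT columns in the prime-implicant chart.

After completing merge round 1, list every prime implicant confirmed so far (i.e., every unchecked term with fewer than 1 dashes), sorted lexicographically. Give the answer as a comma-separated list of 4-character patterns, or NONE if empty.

0010

[col 0] 0001*, 0010, 0101*, 1000*, 1001*, 1011*, 1100*, 1101*, 1110*
[col 1] -001*, -101*, 0-01*, 1-00*, 1-01*, 10-1, 100-*, 11-0, 110-*
[col 2] --01, 1-0-
Prime implicants: --01, 0010, 1-0-, 10-1, 11-0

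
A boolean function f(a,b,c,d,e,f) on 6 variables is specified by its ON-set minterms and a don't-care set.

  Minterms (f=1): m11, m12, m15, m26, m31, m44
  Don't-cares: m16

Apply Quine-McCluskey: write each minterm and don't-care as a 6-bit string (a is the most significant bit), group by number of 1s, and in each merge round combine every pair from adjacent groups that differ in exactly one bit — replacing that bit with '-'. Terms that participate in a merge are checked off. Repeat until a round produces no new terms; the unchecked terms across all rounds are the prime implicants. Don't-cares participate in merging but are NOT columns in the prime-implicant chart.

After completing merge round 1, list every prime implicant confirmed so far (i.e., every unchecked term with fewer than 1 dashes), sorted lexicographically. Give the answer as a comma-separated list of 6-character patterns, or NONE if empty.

[col 0] 001011*, 001100*, 001111*, 010000, 011010, 011111*, 101100*
[col 1] -01100, 0-1111, 001-11
Prime implicants: -01100, 0-1111, 001-11, 010000, 011010

010000, 011010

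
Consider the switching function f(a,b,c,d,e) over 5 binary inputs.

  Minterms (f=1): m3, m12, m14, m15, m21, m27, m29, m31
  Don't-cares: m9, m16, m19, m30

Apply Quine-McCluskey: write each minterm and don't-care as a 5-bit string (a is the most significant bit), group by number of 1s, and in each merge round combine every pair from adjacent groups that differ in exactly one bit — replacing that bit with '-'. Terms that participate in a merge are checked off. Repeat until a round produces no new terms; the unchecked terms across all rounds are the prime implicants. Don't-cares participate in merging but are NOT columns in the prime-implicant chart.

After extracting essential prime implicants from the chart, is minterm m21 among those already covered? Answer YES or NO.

YES

Round 0: 00011✓ 01001 01100✓ 01110✓ 01111✓ 10000 10011✓ 10101✓ 11011✓ 11101✓ 11110✓ 11111✓
Round 1: -0011 -1110✓ -1111✓ 011-0 0111-✓ 1-011 1-101 11-11 111-1 1111-✓
Round 2: -111-
PIs = {-0011, -111-, 01001, 011-0, 1-011, 1-101, 10000, 11-11, 111-1}
Coverage chart:
  m3: -0011 ←essential
  m12: 011-0 ←essential
  m14: -111-,011-0
  m15: -111- ←essential
  m21: 1-101 ←essential
  m27: 1-011,11-11
  m29: 1-101,111-1
  m31: -111-,11-11,111-1
Essential: -0011, -111-, 011-0, 1-101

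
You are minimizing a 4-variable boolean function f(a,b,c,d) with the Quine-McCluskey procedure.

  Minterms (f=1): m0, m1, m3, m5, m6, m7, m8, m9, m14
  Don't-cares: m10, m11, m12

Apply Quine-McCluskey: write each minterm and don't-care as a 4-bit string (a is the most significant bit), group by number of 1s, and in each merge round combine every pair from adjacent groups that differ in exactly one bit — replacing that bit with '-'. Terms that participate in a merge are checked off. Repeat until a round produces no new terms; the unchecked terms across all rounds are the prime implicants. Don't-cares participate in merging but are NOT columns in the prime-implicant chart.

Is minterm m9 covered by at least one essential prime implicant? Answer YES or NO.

YES

Round 0: 0000✓ 0001✓ 0011✓ 0101✓ 0110✓ 0111✓ 1000✓ 1001✓ 1010✓ 1011✓ 1100✓ 1110✓
Round 1: -000✓ -001✓ -011✓ -110 0-01✓ 0-11✓ 00-1✓ 000-✓ 01-1✓ 011- 1-00✓ 1-10✓ 10-0✓ 10-1✓ 100-✓ 101-✓ 11-0✓
Round 2: -0-1 -00- 0--1 1--0 10--
PIs = {-0-1, -00-, -110, 0--1, 011-, 1--0, 10--}
Coverage chart:
  m0: -00- ←essential
  m1: -0-1,-00-,0--1
  m3: -0-1,0--1
  m5: 0--1 ←essential
  m6: -110,011-
  m7: 0--1,011-
  m8: -00-,1--0,10--
  m9: -0-1,-00-,10--
  m14: -110,1--0
Essential: -00-, 0--1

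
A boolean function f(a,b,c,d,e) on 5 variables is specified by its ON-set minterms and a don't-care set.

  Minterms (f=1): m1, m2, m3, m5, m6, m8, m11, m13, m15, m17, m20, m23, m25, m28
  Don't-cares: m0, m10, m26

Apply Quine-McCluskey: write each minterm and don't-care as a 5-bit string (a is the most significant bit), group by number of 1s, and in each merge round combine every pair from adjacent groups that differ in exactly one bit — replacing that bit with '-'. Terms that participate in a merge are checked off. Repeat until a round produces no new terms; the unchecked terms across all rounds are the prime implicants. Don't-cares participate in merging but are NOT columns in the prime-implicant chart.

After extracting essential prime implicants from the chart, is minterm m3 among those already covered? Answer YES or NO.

NO

Round 0: 00000✓ 00001✓ 00010✓ 00011✓ 00101✓ 00110✓ 01000✓ 01010✓ 01011✓ 01101✓ 01111✓ 10001✓ 10100✓ 10111 11001✓ 11010✓ 11100✓
Round 1: -0001 -1010 0-000✓ 0-010✓ 0-011✓ 0-101 00-01 00-10 000-0✓ 000-1✓ 0000-✓ 0001-✓ 01-11 010-0✓ 0101-✓ 011-1 1-001 1-100
Round 2: 0-0-0 0-01- 000--
PIs = {-0001, -1010, 0-0-0, 0-01-, 0-101, 00-01, 00-10, 000--, 01-11, 011-1, 1-001, 1-100, 10111}
Coverage chart:
  m1: -0001,00-01,000--
  m2: 0-0-0,0-01-,00-10,000--
  m3: 0-01-,000--
  m5: 0-101,00-01
  m6: 00-10 ←essential
  m8: 0-0-0 ←essential
  m11: 0-01-,01-11
  m13: 0-101,011-1
  m15: 01-11,011-1
  m17: -0001,1-001
  m20: 1-100 ←essential
  m23: 10111 ←essential
  m25: 1-001 ←essential
  m28: 1-100 ←essential
Essential: 0-0-0, 00-10, 1-001, 1-100, 10111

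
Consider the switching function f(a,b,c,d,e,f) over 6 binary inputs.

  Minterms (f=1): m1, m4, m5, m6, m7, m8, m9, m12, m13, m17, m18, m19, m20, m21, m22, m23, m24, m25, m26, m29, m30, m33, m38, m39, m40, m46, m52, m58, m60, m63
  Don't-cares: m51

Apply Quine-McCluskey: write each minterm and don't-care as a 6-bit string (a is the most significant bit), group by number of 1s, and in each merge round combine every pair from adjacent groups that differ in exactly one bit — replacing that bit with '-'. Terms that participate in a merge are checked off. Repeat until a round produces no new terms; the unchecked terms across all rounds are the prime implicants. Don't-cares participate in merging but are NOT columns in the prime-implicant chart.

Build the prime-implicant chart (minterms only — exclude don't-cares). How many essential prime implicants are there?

9

size-2^0 implicants → 000001(✓)  000100(✓)  000101(✓)  000110(✓)  000111(✓)  001000(✓)  001001(✓)  001100(✓)  001101(✓)  010001(✓)  010010(✓)  010011(✓)  010100(✓)  010101(✓)  010110(✓)  010111(✓)  011000(✓)  011001(✓)  011010(✓)  011101(✓)  011110(✓)  100001(✓)  100110(✓)  100111(✓)  101000(✓)  101110(✓)  110011(✓)  110100(✓)  111010(✓)  111100(✓)  111111
size-2^1 implicants → -00001  -00110(✓)  -00111(✓)  -01000  -10011  -10100  -11010  0-0001(✓)  0-0100(✓)  0-0101(✓)  0-0110(✓)  0-0111(✓)  0-1000(✓)  0-1001(✓)  0-1101(✓)  00-001(✓)  00-100(✓)  00-101(✓)  000-01(✓)  0001-0(✓)  0001-1(✓)  00010-(✓)  00011-(✓)  001-00(✓)  001-01(✓)  00100-(✓)  00110-(✓)  01-001(✓)  01-010(✓)  01-101(✓)  01-110(✓)  010-01(✓)  010-10(✓)  010-11(✓)  0100-1(✓)  01001-(✓)  0101-0(✓)  0101-1(✓)  01010-(✓)  01011-(✓)  011-01(✓)  011-10(✓)  0110-0  01100-(✓)  10-110  10011-(✓)  11-100
size-2^2 implicants → -0011-  0--001(✓)  0--101(✓)  0-0-01(✓)  0-01-0(✓)  0-01-1(✓)  0-010-(✓)  0-011-(✓)  0-1-01(✓)  0-100-  00--01(✓)  00-10-  0001--(✓)  001-0-  01--01(✓)  01--10  010--1  010-1-  0101--(✓)
size-2^3 implicants → 0---01  0-01--
Unchecked terms (primes): -00001, -0011-, -01000, -10011, -10100, -11010, 0---01, 0-01--, 0-100-, 00-10-, 001-0-, 01--10, 010--1, 010-1-, 0110-0, 10-110, 11-100, 111111
Minterm coverage:
  m1 ⊆ -00001,0---01
  m4 ⊆ 0-01--,00-10-
  m5 ⊆ 0---01,0-01--,00-10-
  m6 ⊆ -0011-,0-01--
  m7 ⊆ -0011-,0-01--
  m8 ⊆ -01000,0-100-,001-0-
  m9 ⊆ 0---01,0-100-,001-0-
  m12 ⊆ 00-10-,001-0-
  m13 ⊆ 0---01,00-10-,001-0-
  m17 ⊆ 0---01,010--1
  m18 ⊆ 01--10,010-1-
  m19 ⊆ -10011,010--1,010-1-
  m20 ⊆ -10100,0-01--
  m21 ⊆ 0---01,0-01--,010--1
  m22 ⊆ 0-01--,01--10,010-1-
  m23 ⊆ 0-01--,010--1,010-1-
  m24 ⊆ 0-100-,0110-0
  m25 ⊆ 0---01,0-100-
  m26 ⊆ -11010,01--10,0110-0
  m29 ⊆ 0---01 [E]
  m30 ⊆ 01--10 [E]
  m33 ⊆ -00001 [E]
  m38 ⊆ -0011-,10-110
  m39 ⊆ -0011- [E]
  m40 ⊆ -01000 [E]
  m46 ⊆ 10-110 [E]
  m52 ⊆ -10100,11-100
  m58 ⊆ -11010 [E]
  m60 ⊆ 11-100 [E]
  m63 ⊆ 111111 [E]
E = {-00001, -0011-, -01000, -11010, 0---01, 01--10, 10-110, 11-100, 111111}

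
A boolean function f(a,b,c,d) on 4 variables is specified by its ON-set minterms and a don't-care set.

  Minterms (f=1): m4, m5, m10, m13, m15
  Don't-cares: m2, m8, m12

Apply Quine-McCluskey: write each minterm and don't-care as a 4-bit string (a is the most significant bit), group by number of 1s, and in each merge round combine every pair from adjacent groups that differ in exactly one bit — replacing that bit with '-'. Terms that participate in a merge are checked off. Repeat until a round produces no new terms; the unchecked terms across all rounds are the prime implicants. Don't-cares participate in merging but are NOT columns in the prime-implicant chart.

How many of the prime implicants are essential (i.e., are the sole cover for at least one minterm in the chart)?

[col 0] 0010*, 0100*, 0101*, 1000*, 1010*, 1100*, 1101*, 1111*
[col 1] -010, -100*, -101*, 010-*, 1-00, 10-0, 11-1, 110-*
[col 2] -10-
Prime implicants: -010, -10-, 1-00, 10-0, 11-1
PI chart (minterm → PIs covering it):
  4 | -10-  (sole → essential)
  5 | -10-  (sole → essential)
  10 | -010,10-0
  13 | -10-,11-1
  15 | 11-1  (sole → essential)
Essential prime implicants: -10-, 11-1

2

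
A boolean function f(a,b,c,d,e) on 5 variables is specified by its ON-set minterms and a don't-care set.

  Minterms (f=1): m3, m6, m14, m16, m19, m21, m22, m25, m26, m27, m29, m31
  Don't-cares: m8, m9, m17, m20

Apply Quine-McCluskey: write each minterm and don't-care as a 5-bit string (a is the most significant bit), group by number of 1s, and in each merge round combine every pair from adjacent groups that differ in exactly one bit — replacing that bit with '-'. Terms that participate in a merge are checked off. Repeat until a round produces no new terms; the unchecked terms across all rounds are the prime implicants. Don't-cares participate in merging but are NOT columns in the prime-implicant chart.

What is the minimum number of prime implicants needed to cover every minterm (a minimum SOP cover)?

size-2^0 implicants → 00011(✓)  00110(✓)  01000(✓)  01001(✓)  01110(✓)  10000(✓)  10001(✓)  10011(✓)  10100(✓)  10101(✓)  10110(✓)  11001(✓)  11010(✓)  11011(✓)  11101(✓)  11111(✓)
size-2^1 implicants → -0011  -0110  -1001  0-110  0100-  1-001(✓)  1-011(✓)  1-101(✓)  10-00(✓)  10-01(✓)  100-1(✓)  1000-(✓)  101-0  1010-(✓)  11-01(✓)  11-11(✓)  110-1(✓)  1101-  111-1(✓)
size-2^2 implicants → 1--01  1-0-1  10-0-  11--1
Unchecked terms (primes): -0011, -0110, -1001, 0-110, 0100-, 1--01, 1-0-1, 10-0-, 101-0, 11--1, 1101-
Minterm coverage:
  m3 ⊆ -0011 [E]
  m6 ⊆ -0110,0-110
  m14 ⊆ 0-110 [E]
  m16 ⊆ 10-0- [E]
  m19 ⊆ -0011,1-0-1
  m21 ⊆ 1--01,10-0-
  m22 ⊆ -0110,101-0
  m25 ⊆ -1001,1--01,1-0-1,11--1
  m26 ⊆ 1101- [E]
  m27 ⊆ 1-0-1,11--1,1101-
  m29 ⊆ 1--01,11--1
  m31 ⊆ 11--1 [E]
E = {-0011, 0-110, 10-0-, 11--1, 1101-}
Petrick residual → -0110
Cover = b'c'de + b'cde' + a'cde' + ab'd' + abe + abc'd  |cover|=6

6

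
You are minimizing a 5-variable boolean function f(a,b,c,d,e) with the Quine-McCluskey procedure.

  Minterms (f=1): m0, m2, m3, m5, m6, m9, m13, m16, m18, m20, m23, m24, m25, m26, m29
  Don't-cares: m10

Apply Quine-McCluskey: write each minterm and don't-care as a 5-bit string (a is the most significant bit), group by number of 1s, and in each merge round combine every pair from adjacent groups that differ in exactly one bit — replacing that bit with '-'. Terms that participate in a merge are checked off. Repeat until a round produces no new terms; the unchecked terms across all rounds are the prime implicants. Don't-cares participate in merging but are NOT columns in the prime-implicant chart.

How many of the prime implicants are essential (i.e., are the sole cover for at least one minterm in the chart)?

7

Round 0: 00000✓ 00010✓ 00011✓ 00101✓ 00110✓ 01001✓ 01010✓ 01101✓ 10000✓ 10010✓ 10100✓ 10111 11000✓ 11001✓ 11010✓ 11101✓
Round 1: -0000✓ -0010✓ -1001✓ -1010✓ -1101✓ 0-010✓ 0-101 00-10 000-0✓ 0001- 01-01✓ 1-000✓ 1-010✓ 10-00 100-0✓ 11-01✓ 110-0✓ 1100-
Round 2: --010 -00-0 -1-01 1-0-0
PIs = {--010, -00-0, -1-01, 0-101, 00-10, 0001-, 1-0-0, 10-00, 10111, 1100-}
Coverage chart:
  m0: -00-0 ←essential
  m2: --010,-00-0,00-10,0001-
  m3: 0001- ←essential
  m5: 0-101 ←essential
  m6: 00-10 ←essential
  m9: -1-01 ←essential
  m13: -1-01,0-101
  m16: -00-0,1-0-0,10-00
  m18: --010,-00-0,1-0-0
  m20: 10-00 ←essential
  m23: 10111 ←essential
  m24: 1-0-0,1100-
  m25: -1-01,1100-
  m26: --010,1-0-0
  m29: -1-01 ←essential
Essential: -00-0, -1-01, 0-101, 00-10, 0001-, 10-00, 10111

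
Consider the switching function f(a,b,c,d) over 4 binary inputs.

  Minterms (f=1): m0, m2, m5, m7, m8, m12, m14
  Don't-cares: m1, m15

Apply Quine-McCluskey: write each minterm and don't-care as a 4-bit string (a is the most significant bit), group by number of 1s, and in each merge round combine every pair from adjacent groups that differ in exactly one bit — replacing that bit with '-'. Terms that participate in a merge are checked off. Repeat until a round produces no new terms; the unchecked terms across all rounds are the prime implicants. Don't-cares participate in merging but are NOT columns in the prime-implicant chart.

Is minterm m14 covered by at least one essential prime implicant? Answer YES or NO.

Round 0: 0000✓ 0001✓ 0010✓ 0101✓ 0111✓ 1000✓ 1100✓ 1110✓ 1111✓
Round 1: -000 -111 0-01 00-0 000- 01-1 1-00 11-0 111-
PIs = {-000, -111, 0-01, 00-0, 000-, 01-1, 1-00, 11-0, 111-}
Coverage chart:
  m0: -000,00-0,000-
  m2: 00-0 ←essential
  m5: 0-01,01-1
  m7: -111,01-1
  m8: -000,1-00
  m12: 1-00,11-0
  m14: 11-0,111-
Essential: 00-0

NO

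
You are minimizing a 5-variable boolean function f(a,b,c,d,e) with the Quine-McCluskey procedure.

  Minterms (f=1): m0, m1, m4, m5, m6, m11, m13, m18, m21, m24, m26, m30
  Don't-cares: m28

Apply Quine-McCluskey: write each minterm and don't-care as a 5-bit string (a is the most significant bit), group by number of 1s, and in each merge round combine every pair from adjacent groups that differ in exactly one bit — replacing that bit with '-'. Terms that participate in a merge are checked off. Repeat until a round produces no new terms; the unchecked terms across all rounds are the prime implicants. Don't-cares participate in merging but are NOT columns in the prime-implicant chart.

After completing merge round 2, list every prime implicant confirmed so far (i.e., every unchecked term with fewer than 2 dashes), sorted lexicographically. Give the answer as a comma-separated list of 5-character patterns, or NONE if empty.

-0101, 0-101, 001-0, 01011, 1-010

Round 0: 00000✓ 00001✓ 00100✓ 00101✓ 00110✓ 01011 01101✓ 10010✓ 10101✓ 11000✓ 11010✓ 11100✓ 11110✓
Round 1: -0101 0-101 00-00✓ 00-01✓ 0000-✓ 001-0 0010-✓ 1-010 11-00✓ 11-10✓ 110-0✓ 111-0✓
Round 2: 00-0- 11--0
PIs = {-0101, 0-101, 00-0-, 001-0, 01011, 1-010, 11--0}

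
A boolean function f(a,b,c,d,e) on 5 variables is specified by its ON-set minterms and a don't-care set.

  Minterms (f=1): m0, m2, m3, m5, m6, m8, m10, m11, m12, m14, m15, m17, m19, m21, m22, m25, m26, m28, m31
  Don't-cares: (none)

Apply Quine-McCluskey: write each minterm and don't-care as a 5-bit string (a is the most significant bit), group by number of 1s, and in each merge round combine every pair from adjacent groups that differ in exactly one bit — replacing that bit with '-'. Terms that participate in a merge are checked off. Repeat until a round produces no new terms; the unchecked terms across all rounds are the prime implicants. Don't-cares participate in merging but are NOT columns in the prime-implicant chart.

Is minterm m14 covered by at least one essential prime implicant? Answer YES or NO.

Round 0: 00000✓ 00010✓ 00011✓ 00101✓ 00110✓ 01000✓ 01010✓ 01011✓ 01100✓ 01110✓ 01111✓ 10001✓ 10011✓ 10101✓ 10110✓ 11001✓ 11010✓ 11100✓ 11111✓
Round 1: -0011 -0101 -0110 -1010 -1100 -1111 0-000✓ 0-010✓ 0-011✓ 0-110✓ 00-10✓ 000-0✓ 0001-✓ 01-00✓ 01-10✓ 01-11✓ 010-0✓ 0101-✓ 011-0✓ 0111-✓ 1-001 10-01 100-1
Round 2: 0--10 0-0-0 0-01- 01--0 01-1-
PIs = {-0011, -0101, -0110, -1010, -1100, -1111, 0--10, 0-0-0, 0-01-, 01--0, 01-1-, 1-001, 10-01, 100-1}
Coverage chart:
  m0: 0-0-0 ←essential
  m2: 0--10,0-0-0,0-01-
  m3: -0011,0-01-
  m5: -0101 ←essential
  m6: -0110,0--10
  m8: 0-0-0,01--0
  m10: -1010,0--10,0-0-0,0-01-,01--0,01-1-
  m11: 0-01-,01-1-
  m12: -1100,01--0
  m14: 0--10,01--0,01-1-
  m15: -1111,01-1-
  m17: 1-001,10-01,100-1
  m19: -0011,100-1
  m21: -0101,10-01
  m22: -0110 ←essential
  m25: 1-001 ←essential
  m26: -1010 ←essential
  m28: -1100 ←essential
  m31: -1111 ←essential
Essential: -0101, -0110, -1010, -1100, -1111, 0-0-0, 1-001

NO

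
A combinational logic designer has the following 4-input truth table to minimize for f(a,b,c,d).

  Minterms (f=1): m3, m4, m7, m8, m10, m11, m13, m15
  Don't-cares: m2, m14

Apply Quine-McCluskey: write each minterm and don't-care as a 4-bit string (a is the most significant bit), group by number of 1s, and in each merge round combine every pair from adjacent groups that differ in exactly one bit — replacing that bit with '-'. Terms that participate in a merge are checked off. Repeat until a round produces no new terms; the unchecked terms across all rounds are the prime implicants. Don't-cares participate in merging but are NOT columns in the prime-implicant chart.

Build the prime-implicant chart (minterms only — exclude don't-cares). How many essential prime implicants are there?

4

Round 0: 0010✓ 0011✓ 0100 0111✓ 1000✓ 1010✓ 1011✓ 1101✓ 1110✓ 1111✓
Round 1: -010✓ -011✓ -111✓ 0-11✓ 001-✓ 1-10✓ 1-11✓ 10-0 101-✓ 11-1 111-✓
Round 2: --11 -01- 1-1-
PIs = {--11, -01-, 0100, 1-1-, 10-0, 11-1}
Coverage chart:
  m3: --11,-01-
  m4: 0100 ←essential
  m7: --11 ←essential
  m8: 10-0 ←essential
  m10: -01-,1-1-,10-0
  m11: --11,-01-,1-1-
  m13: 11-1 ←essential
  m15: --11,1-1-,11-1
Essential: --11, 0100, 10-0, 11-1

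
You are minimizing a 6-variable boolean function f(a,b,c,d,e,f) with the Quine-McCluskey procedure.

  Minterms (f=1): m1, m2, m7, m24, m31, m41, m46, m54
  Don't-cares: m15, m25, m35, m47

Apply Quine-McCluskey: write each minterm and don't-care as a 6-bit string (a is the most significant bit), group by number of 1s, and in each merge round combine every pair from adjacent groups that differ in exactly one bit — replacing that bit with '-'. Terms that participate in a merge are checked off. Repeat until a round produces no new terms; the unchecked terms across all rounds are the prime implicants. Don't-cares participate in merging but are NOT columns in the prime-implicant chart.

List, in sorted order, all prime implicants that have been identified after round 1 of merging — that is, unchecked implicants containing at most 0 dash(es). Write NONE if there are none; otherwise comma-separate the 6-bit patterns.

size-2^0 implicants → 000001  000010  000111(✓)  001111(✓)  011000(✓)  011001(✓)  011111(✓)  100011  101001  101110(✓)  101111(✓)  110110
size-2^1 implicants → -01111  0-1111  00-111  01100-  10111-
Unchecked terms (primes): -01111, 0-1111, 00-111, 000001, 000010, 01100-, 100011, 101001, 10111-, 110110

000001, 000010, 100011, 101001, 110110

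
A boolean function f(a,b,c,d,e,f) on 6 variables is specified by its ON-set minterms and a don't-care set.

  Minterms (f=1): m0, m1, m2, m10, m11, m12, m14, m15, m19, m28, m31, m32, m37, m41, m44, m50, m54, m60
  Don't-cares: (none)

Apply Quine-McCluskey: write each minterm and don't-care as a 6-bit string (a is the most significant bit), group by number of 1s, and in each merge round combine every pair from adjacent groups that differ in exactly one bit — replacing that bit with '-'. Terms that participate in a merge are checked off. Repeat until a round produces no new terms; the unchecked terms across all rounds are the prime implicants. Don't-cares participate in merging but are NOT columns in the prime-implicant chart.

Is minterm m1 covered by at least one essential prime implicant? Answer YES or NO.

YES

Round 0: 000000✓ 000001✓ 000010✓ 001010✓ 001011✓ 001100✓ 001110✓ 001111✓ 010011 011100✓ 011111✓ 100000✓ 100101 101001 101100✓ 110010✓ 110110✓ 111100✓
Round 1: -00000 -01100✓ -11100✓ 0-1100✓ 0-1111 00-010 0000-0 00000- 001-10✓ 001-11✓ 00101-✓ 0011-0 00111-✓ 1-1100✓ 110-10
Round 2: --1100 001-1-
PIs = {--1100, -00000, 0-1111, 00-010, 0000-0, 00000-, 001-1-, 0011-0, 010011, 100101, 101001, 110-10}
Coverage chart:
  m0: -00000,0000-0,00000-
  m1: 00000- ←essential
  m2: 00-010,0000-0
  m10: 00-010,001-1-
  m11: 001-1- ←essential
  m12: --1100,0011-0
  m14: 001-1-,0011-0
  m15: 0-1111,001-1-
  m19: 010011 ←essential
  m28: --1100 ←essential
  m31: 0-1111 ←essential
  m32: -00000 ←essential
  m37: 100101 ←essential
  m41: 101001 ←essential
  m44: --1100 ←essential
  m50: 110-10 ←essential
  m54: 110-10 ←essential
  m60: --1100 ←essential
Essential: --1100, -00000, 0-1111, 00000-, 001-1-, 010011, 100101, 101001, 110-10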